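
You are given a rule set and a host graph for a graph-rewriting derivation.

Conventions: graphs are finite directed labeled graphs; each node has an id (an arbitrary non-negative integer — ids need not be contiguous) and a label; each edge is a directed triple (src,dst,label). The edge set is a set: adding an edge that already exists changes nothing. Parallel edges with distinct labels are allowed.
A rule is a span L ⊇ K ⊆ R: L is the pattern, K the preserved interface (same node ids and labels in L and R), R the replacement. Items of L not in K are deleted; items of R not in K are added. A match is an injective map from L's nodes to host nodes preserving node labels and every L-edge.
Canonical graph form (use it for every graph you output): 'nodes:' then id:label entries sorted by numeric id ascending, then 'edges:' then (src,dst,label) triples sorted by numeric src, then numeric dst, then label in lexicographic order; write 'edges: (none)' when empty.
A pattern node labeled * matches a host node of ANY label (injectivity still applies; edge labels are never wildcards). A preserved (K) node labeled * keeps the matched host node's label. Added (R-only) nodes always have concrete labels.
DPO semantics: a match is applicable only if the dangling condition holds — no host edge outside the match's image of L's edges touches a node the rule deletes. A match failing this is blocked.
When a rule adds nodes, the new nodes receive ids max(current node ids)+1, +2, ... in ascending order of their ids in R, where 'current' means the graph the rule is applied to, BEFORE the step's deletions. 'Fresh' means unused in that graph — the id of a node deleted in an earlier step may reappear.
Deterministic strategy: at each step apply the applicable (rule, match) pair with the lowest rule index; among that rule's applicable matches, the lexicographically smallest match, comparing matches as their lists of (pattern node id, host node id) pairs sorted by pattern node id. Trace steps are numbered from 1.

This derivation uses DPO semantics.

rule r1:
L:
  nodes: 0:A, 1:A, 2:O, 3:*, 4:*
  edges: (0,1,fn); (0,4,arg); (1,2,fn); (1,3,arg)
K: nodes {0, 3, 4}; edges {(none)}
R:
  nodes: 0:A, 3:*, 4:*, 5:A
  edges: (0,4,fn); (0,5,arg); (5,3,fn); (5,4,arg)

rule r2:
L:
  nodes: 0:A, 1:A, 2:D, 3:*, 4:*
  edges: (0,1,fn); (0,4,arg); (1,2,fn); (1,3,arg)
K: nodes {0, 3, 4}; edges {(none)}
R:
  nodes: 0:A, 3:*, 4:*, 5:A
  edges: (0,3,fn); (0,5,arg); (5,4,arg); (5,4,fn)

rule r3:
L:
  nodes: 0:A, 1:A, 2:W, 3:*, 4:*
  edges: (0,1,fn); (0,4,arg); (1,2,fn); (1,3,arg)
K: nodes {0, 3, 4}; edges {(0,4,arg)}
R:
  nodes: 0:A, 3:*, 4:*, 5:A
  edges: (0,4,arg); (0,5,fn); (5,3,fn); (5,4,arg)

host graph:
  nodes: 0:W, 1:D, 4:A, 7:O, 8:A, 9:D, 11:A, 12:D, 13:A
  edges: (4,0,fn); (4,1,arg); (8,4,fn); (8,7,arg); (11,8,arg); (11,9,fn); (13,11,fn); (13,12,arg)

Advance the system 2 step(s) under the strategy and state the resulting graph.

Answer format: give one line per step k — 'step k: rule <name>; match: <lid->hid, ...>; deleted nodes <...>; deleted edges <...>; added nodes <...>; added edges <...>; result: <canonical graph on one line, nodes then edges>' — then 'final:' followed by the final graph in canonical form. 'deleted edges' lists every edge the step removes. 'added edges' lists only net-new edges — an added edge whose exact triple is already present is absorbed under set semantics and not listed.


step 1: rule r2; match: 0->13, 1->11, 2->9, 3->8, 4->12; deleted nodes 9, 11; deleted edges (11,8,arg); (11,9,fn); (13,11,fn); (13,12,arg); added nodes 14; added edges (13,8,fn); (13,14,arg); (14,12,arg); (14,12,fn); result: nodes: 0:W, 1:D, 4:A, 7:O, 8:A, 12:D, 13:A, 14:A edges: (4,0,fn); (4,1,arg); (8,4,fn); (8,7,arg); (13,8,fn); (13,14,arg); (14,12,arg); (14,12,fn)
step 2: rule r3; match: 0->8, 1->4, 2->0, 3->1, 4->7; deleted nodes 0, 4; deleted edges (4,0,fn); (4,1,arg); (8,4,fn); added nodes 15; added edges (8,15,fn); (15,1,fn); (15,7,arg); result: nodes: 1:D, 7:O, 8:A, 12:D, 13:A, 14:A, 15:A edges: (8,7,arg); (8,15,fn); (13,8,fn); (13,14,arg); (14,12,arg); (14,12,fn); (15,1,fn); (15,7,arg)
final:
nodes: 1:D, 7:O, 8:A, 12:D, 13:A, 14:A, 15:A
edges: (8,7,arg); (8,15,fn); (13,8,fn); (13,14,arg); (14,12,arg); (14,12,fn); (15,1,fn); (15,7,arg)


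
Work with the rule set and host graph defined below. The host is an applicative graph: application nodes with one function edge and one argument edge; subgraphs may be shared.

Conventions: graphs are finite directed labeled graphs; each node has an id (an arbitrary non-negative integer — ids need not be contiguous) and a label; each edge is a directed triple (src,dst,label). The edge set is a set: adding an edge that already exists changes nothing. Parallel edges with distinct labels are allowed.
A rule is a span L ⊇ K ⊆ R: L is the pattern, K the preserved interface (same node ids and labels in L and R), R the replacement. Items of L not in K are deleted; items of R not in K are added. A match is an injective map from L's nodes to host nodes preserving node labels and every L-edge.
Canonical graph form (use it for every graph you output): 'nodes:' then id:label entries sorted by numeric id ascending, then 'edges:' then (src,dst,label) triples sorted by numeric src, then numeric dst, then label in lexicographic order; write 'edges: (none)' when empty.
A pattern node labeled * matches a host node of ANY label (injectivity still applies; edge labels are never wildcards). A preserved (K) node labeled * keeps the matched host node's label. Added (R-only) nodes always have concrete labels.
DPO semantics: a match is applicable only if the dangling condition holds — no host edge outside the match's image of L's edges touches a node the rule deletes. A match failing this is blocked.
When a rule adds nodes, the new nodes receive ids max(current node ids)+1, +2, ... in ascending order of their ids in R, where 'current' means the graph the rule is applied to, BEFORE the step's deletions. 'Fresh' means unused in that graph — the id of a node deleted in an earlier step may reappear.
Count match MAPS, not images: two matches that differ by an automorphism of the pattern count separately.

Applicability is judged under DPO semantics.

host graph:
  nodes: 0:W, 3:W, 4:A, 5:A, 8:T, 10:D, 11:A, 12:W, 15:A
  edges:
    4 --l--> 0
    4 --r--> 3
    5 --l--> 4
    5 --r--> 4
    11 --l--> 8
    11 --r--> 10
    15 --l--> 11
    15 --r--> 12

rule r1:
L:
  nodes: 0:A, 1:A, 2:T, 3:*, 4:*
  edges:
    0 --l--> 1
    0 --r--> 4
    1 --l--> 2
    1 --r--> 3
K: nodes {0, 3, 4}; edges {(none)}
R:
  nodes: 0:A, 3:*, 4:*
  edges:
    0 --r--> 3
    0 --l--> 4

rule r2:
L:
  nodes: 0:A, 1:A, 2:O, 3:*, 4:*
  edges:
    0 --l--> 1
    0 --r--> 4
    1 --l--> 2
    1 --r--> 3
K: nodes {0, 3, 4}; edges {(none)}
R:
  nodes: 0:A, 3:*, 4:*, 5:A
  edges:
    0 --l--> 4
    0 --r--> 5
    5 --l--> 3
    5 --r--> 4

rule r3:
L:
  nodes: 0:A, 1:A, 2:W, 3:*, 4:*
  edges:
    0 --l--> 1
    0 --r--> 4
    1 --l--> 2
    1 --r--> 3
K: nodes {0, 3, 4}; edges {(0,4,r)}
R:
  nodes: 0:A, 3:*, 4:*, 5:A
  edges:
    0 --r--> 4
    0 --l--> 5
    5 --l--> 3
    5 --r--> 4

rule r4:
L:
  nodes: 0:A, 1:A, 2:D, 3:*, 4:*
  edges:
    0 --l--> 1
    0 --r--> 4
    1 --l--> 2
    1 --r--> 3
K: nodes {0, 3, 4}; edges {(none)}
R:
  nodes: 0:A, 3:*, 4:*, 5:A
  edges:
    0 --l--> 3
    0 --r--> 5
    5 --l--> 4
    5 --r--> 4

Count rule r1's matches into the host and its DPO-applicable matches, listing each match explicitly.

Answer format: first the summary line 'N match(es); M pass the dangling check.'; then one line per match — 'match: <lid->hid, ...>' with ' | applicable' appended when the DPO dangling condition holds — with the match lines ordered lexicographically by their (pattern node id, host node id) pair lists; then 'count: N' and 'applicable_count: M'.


1 match(es); 1 pass the dangling check.
match: 0->15, 1->11, 2->8, 3->10, 4->12 | applicable
count: 1
applicable_count: 1


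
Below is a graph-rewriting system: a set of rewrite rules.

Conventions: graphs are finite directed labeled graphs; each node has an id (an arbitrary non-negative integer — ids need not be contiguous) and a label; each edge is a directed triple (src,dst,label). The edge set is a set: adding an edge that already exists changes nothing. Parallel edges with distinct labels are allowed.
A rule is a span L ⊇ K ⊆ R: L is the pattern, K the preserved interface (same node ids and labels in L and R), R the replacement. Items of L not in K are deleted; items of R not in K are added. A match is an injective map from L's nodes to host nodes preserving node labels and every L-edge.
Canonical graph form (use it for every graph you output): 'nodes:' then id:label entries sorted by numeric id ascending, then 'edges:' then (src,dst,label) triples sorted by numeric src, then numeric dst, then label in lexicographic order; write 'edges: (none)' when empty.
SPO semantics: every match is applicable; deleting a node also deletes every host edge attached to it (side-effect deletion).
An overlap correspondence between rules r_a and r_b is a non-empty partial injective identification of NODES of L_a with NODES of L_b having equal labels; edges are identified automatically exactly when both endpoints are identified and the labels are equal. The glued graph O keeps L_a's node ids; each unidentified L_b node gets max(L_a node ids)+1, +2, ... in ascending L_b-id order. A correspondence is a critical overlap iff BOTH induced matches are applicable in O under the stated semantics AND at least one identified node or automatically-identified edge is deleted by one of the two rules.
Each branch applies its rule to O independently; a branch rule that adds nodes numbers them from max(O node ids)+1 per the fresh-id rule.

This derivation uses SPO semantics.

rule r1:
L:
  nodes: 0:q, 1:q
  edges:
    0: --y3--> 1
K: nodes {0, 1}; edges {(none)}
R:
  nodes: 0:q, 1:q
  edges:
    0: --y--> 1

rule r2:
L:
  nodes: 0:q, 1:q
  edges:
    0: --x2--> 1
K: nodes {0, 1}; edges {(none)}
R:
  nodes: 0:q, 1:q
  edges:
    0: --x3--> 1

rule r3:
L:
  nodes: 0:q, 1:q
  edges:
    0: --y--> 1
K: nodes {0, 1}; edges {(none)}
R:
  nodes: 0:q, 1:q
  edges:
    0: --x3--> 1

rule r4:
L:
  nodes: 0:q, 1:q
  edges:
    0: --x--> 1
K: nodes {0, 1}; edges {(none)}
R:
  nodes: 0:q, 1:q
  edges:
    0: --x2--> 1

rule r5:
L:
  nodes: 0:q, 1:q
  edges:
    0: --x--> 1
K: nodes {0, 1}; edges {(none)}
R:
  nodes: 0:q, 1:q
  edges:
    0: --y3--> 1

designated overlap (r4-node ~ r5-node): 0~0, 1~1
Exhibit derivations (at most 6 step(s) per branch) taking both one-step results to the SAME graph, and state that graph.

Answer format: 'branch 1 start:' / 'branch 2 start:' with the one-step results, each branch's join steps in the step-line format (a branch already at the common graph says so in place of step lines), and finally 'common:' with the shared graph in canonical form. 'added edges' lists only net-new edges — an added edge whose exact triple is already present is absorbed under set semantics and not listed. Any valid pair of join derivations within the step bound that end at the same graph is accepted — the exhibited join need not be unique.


branch 1 start:
nodes: 0:q, 1:q
edges: (0,1,x2)
branch 2 start:
nodes: 0:q, 1:q
edges: (0,1,y3)
branch 1 step 1: rule r2; match: 0->0, 1->1; deleted nodes (none); deleted edges (0,1,x2); added nodes (none); added edges (0,1,x3); result: nodes: 0:q, 1:q edges: (0,1,x3)
branch 2 step 1: rule r1; match: 0->0, 1->1; deleted nodes (none); deleted edges (0,1,y3); added nodes (none); added edges (0,1,y); result: nodes: 0:q, 1:q edges: (0,1,y)
branch 2 step 2: rule r3; match: 0->0, 1->1; deleted nodes (none); deleted edges (0,1,y); added nodes (none); added edges (0,1,x3); result: nodes: 0:q, 1:q edges: (0,1,x3)
common:
nodes: 0:q, 1:q
edges: (0,1,x3)


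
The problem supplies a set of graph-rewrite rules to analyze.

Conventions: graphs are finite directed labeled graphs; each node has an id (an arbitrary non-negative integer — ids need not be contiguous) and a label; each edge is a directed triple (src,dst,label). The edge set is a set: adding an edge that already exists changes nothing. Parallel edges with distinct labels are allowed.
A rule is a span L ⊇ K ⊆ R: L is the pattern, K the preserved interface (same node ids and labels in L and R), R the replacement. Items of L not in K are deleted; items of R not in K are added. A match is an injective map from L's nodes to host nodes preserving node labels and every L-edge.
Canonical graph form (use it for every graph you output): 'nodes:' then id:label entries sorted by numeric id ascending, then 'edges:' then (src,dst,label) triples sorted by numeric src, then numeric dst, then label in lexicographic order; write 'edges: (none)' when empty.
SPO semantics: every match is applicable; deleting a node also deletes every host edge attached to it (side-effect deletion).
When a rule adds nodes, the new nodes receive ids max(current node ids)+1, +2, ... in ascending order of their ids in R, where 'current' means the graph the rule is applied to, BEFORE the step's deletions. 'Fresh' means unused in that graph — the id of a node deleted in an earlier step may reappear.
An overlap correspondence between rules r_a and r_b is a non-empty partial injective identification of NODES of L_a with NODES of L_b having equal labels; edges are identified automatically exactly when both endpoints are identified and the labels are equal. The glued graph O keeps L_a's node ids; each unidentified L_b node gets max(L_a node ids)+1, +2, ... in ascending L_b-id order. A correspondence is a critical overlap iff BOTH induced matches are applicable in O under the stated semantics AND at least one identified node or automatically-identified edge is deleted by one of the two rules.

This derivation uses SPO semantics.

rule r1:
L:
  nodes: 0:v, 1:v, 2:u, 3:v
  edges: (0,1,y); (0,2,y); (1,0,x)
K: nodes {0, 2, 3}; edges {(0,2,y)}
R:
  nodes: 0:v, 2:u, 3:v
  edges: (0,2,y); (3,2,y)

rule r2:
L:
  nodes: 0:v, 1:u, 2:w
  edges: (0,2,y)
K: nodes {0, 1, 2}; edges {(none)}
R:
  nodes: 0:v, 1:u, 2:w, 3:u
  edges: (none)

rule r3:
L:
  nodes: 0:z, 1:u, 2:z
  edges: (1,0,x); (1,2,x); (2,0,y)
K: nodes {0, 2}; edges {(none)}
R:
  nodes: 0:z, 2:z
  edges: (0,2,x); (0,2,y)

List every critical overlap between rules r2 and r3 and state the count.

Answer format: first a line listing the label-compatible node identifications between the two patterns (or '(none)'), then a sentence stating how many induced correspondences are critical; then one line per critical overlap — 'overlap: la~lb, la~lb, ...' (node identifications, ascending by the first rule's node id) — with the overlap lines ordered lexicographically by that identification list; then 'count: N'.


label-compatible node identifications between L(r2) and L(r3): 1~1
1 of the induced correspondences is a critical overlap of r2 and r3.
overlap: 1~1
count: 1


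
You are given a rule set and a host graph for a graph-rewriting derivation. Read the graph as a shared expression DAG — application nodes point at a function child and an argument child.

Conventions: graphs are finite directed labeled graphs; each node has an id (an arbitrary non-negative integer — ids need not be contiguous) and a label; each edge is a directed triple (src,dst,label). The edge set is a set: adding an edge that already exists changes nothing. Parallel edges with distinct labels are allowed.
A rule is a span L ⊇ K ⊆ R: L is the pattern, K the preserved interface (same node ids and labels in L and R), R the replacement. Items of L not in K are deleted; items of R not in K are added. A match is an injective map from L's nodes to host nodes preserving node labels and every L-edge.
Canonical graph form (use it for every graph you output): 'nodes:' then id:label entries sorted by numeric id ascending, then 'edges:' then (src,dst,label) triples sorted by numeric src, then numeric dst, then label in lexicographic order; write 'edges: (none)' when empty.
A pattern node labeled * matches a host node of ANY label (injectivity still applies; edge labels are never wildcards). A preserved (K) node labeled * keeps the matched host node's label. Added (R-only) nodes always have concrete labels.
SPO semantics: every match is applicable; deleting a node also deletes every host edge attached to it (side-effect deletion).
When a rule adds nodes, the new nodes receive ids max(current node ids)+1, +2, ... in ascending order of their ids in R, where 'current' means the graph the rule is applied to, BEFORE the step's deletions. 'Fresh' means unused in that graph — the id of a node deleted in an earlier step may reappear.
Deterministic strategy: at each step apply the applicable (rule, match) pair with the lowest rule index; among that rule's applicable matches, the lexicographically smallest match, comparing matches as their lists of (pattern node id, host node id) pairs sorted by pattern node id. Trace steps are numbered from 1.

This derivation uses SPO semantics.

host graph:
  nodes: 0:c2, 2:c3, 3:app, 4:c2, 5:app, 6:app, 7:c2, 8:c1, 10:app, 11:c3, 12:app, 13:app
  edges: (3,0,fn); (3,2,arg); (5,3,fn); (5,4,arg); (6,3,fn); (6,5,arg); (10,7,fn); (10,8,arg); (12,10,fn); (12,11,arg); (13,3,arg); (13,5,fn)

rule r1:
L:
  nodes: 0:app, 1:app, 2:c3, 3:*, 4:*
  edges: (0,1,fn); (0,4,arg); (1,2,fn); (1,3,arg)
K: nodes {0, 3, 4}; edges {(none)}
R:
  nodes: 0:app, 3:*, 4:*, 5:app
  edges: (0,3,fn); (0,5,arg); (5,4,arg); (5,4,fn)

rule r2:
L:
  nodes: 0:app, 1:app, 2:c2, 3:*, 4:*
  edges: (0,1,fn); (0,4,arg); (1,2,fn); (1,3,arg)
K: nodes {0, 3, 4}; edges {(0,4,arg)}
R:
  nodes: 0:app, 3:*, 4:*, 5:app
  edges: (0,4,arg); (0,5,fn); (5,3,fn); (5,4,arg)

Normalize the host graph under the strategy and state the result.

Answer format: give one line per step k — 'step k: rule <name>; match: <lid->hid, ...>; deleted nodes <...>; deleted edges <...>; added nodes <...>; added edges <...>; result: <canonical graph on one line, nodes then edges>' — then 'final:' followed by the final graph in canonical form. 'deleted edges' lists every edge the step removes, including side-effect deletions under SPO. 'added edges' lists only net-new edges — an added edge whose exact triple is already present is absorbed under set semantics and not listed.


step 1: rule r2; match: 0->5, 1->3, 2->0, 3->2, 4->4; deleted nodes 0, 3; deleted edges (3,0,fn); (3,2,arg); (5,3,fn); (6,3,fn); (13,3,arg); added nodes 14; added edges (5,14,fn); (14,2,fn); (14,4,arg); result: nodes: 2:c3, 4:c2, 5:app, 6:app, 7:c2, 8:c1, 10:app, 11:c3, 12:app, 13:app, 14:app edges: (5,4,arg); (5,14,fn); (6,5,arg); (10,7,fn); (10,8,arg); (12,10,fn); (12,11,arg); (13,5,fn); (14,2,fn); (14,4,arg)
step 2: rule r2; match: 0->12, 1->10, 2->7, 3->8, 4->11; deleted nodes 7, 10; deleted edges (10,7,fn); (10,8,arg); (12,10,fn); added nodes 15; added edges (12,15,fn); (15,8,fn); (15,11,arg); result: nodes: 2:c3, 4:c2, 5:app, 6:app, 8:c1, 11:c3, 12:app, 13:app, 14:app, 15:app edges: (5,4,arg); (5,14,fn); (6,5,arg); (12,11,arg); (12,15,fn); (13,5,fn); (14,2,fn); (14,4,arg); (15,8,fn); (15,11,arg)
final:
nodes: 2:c3, 4:c2, 5:app, 6:app, 8:c1, 11:c3, 12:app, 13:app, 14:app, 15:app
edges: (5,4,arg); (5,14,fn); (6,5,arg); (12,11,arg); (12,15,fn); (13,5,fn); (14,2,fn); (14,4,arg); (15,8,fn); (15,11,arg)


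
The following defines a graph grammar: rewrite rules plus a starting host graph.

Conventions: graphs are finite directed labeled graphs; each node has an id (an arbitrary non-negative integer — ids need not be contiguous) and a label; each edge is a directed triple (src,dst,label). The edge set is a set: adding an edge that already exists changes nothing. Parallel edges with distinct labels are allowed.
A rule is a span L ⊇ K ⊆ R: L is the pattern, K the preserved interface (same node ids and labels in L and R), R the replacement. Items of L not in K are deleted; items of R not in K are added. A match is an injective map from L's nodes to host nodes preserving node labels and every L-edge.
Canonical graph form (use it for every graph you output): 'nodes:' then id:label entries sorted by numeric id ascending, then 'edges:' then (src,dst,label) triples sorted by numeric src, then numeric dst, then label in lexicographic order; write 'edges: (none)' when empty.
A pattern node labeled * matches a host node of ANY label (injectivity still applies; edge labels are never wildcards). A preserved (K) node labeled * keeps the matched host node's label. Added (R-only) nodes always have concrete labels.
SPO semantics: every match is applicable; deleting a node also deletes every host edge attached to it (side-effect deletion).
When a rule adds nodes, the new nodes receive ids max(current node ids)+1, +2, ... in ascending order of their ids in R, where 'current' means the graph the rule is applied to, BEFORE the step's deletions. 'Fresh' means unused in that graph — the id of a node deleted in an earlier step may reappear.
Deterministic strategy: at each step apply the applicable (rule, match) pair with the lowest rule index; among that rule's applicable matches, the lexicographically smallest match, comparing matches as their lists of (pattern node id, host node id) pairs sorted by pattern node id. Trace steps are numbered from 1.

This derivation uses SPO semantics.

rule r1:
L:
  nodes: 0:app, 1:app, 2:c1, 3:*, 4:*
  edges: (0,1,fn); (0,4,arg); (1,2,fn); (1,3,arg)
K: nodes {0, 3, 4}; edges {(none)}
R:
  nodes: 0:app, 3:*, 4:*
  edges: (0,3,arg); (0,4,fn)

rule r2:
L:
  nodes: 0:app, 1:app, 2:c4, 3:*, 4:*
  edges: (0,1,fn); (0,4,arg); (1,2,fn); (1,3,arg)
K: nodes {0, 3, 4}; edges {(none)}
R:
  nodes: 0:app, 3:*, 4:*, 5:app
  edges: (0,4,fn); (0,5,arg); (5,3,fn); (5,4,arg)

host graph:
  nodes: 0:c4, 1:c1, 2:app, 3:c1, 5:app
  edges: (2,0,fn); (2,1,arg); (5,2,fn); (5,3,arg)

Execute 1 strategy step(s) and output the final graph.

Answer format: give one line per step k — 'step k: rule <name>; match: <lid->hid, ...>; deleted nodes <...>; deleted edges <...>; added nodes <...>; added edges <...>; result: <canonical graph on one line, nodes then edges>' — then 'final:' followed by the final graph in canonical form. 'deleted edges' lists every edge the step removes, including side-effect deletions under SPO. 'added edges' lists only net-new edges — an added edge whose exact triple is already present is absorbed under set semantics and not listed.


step 1: rule r2; match: 0->5, 1->2, 2->0, 3->1, 4->3; deleted nodes 0, 2; deleted edges (2,0,fn); (2,1,arg); (5,2,fn); (5,3,arg); added nodes 6; added edges (5,3,fn); (5,6,arg); (6,1,fn); (6,3,arg); result: nodes: 1:c1, 3:c1, 5:app, 6:app edges: (5,3,fn); (5,6,arg); (6,1,fn); (6,3,arg)
final:
nodes: 1:c1, 3:c1, 5:app, 6:app
edges: (5,3,fn); (5,6,arg); (6,1,fn); (6,3,arg)


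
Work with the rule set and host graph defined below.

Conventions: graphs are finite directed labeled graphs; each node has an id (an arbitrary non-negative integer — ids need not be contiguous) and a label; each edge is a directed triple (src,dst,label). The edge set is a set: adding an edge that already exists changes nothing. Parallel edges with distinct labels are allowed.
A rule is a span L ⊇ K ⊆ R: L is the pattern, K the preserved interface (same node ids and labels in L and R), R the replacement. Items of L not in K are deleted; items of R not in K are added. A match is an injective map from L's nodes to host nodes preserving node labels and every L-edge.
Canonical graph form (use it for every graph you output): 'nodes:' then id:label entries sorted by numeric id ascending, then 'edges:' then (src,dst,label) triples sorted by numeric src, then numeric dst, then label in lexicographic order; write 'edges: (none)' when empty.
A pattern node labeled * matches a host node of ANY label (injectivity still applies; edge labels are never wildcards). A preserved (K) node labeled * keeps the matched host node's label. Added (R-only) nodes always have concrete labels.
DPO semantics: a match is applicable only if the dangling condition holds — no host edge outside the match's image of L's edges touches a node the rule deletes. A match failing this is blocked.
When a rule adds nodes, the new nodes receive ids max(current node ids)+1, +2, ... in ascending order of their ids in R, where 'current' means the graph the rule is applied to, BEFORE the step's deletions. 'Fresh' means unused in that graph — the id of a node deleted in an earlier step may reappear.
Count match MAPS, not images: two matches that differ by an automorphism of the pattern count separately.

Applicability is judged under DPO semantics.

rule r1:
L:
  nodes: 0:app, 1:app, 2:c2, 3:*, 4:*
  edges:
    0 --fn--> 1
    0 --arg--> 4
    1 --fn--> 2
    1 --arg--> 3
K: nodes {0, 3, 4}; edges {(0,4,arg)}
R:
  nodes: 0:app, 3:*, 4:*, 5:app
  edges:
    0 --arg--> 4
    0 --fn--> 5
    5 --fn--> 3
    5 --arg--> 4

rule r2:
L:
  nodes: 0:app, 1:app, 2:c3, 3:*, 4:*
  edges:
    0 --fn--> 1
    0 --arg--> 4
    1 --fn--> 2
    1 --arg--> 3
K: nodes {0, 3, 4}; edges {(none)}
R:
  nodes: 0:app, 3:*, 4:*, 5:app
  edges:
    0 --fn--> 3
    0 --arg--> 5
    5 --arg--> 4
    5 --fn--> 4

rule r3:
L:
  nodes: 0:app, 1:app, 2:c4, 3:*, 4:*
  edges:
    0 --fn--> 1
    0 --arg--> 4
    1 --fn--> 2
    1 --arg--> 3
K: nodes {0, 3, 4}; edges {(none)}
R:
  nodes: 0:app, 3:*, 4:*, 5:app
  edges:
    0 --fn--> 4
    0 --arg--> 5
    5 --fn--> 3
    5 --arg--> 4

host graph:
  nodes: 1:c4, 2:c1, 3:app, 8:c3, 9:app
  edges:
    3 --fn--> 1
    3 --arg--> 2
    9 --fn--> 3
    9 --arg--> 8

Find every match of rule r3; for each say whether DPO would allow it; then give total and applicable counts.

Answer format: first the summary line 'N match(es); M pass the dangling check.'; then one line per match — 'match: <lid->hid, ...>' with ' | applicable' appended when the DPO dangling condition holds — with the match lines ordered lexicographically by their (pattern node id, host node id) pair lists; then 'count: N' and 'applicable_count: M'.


1 match(es); 1 pass the dangling check.
match: 0->9, 1->3, 2->1, 3->2, 4->8 | applicable
count: 1
applicable_count: 1


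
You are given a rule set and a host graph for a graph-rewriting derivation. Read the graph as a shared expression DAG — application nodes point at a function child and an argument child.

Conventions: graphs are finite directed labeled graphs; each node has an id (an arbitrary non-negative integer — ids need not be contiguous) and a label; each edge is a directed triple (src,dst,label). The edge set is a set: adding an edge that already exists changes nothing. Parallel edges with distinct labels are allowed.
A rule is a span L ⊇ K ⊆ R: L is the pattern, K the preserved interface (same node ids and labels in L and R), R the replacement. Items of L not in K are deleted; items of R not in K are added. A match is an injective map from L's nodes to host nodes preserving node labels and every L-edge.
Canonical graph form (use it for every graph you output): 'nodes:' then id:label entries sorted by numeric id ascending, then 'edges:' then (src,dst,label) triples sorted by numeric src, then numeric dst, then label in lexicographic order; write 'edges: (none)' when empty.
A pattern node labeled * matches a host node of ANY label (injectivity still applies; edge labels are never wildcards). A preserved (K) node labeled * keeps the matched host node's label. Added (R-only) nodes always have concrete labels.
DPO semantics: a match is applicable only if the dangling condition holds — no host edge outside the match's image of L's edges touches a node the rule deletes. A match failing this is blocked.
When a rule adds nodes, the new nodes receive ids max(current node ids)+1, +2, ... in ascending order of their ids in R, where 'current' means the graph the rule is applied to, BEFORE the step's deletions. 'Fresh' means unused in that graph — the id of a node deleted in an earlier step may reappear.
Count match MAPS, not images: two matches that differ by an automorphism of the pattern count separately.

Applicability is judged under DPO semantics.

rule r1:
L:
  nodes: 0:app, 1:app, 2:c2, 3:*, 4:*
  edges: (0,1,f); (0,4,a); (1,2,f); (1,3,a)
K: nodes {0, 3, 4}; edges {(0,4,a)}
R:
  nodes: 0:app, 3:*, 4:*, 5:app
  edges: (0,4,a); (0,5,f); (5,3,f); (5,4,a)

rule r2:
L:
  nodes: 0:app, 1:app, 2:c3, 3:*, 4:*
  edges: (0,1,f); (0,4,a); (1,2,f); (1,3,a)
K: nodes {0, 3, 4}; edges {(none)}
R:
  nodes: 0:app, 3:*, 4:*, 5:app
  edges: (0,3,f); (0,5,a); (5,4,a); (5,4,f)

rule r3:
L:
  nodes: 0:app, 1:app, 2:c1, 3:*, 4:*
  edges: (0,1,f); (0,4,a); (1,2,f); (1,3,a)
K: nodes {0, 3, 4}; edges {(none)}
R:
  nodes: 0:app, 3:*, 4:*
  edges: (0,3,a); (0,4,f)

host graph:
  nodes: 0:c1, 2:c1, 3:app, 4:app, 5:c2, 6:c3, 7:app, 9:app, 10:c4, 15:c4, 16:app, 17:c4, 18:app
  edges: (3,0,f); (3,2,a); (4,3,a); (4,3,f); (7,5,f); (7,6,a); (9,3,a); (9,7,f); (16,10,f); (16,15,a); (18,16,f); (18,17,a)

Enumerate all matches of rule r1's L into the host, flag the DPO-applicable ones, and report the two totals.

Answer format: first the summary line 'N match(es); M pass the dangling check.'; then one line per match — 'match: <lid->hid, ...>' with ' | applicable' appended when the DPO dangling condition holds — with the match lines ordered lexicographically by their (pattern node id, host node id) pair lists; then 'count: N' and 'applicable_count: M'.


1 match(es); 1 pass the dangling check.
match: 0->9, 1->7, 2->5, 3->6, 4->3 | applicable
count: 1
applicable_count: 1


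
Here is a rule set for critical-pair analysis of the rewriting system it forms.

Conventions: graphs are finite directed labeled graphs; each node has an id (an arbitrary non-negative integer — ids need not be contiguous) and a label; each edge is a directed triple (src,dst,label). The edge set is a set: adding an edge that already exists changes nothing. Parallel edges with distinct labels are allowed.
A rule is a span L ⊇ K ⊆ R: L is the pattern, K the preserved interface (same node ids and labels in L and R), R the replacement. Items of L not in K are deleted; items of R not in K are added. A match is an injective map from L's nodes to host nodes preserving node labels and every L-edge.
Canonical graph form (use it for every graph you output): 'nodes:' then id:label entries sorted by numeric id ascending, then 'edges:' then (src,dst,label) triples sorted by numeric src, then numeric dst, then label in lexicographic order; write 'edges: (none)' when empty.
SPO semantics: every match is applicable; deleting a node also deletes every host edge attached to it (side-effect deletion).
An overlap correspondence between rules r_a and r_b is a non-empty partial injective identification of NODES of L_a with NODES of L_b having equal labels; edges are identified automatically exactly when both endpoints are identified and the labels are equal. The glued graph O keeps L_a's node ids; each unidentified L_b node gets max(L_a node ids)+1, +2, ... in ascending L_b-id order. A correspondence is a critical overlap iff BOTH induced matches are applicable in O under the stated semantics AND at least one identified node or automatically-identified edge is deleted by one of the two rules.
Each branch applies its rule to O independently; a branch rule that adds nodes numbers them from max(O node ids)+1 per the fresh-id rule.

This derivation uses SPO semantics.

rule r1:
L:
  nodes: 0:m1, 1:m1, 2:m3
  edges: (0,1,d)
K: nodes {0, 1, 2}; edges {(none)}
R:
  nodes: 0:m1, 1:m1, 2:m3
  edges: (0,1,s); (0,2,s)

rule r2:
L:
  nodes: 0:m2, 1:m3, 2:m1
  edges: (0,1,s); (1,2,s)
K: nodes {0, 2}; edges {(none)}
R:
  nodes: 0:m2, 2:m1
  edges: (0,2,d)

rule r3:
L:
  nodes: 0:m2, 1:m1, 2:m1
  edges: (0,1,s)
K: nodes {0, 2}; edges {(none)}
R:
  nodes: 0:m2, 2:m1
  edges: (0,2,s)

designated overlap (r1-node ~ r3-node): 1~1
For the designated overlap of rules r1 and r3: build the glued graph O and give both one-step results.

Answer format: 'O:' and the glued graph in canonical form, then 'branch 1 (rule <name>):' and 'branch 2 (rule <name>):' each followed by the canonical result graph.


O:
nodes: 0:m1, 1:m1, 2:m3, 3:m2, 4:m1
edges: (0,1,d); (3,1,s)
branch 1 (rule r1):
nodes: 0:m1, 1:m1, 2:m3, 3:m2, 4:m1
edges: (0,1,s); (0,2,s); (3,1,s)
branch 2 (rule r3):
nodes: 0:m1, 2:m3, 3:m2, 4:m1
edges: (3,4,s)


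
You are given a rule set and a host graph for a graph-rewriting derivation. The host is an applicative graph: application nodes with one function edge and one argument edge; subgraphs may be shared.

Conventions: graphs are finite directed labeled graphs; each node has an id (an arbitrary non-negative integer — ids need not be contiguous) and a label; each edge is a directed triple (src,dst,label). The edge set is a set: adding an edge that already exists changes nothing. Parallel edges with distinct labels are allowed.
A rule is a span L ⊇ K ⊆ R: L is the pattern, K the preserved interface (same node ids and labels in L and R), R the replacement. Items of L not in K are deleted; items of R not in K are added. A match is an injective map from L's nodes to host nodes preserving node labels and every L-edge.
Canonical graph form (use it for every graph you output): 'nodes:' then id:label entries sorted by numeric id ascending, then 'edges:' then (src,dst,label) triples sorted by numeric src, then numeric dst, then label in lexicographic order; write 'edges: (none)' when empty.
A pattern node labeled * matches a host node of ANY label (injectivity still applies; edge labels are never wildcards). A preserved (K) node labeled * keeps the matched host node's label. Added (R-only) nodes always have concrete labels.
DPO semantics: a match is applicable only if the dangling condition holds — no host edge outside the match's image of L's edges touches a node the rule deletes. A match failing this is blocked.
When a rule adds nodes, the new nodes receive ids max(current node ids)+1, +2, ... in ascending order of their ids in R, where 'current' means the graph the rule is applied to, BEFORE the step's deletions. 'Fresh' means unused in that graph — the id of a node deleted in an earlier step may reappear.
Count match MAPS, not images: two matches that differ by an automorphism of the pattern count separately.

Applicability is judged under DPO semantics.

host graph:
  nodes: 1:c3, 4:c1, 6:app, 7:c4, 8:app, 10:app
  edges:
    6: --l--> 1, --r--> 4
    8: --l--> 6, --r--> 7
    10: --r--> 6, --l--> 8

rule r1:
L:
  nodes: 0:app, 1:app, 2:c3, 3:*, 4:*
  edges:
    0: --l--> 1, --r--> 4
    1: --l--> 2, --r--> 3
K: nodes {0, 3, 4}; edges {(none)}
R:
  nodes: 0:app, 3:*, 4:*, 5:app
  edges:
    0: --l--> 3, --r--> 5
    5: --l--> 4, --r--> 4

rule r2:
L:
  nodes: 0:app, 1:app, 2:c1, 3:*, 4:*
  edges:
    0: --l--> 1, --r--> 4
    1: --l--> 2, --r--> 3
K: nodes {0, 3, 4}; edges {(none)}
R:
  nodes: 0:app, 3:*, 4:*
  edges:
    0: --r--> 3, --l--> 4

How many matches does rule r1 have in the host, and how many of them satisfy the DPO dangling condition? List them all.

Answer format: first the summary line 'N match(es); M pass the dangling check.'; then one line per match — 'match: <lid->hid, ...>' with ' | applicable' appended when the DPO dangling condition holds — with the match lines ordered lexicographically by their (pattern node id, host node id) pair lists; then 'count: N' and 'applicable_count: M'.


1 match(es); 0 pass the dangling check.
match: 0->8, 1->6, 2->1, 3->4, 4->7
count: 1
applicable_count: 0


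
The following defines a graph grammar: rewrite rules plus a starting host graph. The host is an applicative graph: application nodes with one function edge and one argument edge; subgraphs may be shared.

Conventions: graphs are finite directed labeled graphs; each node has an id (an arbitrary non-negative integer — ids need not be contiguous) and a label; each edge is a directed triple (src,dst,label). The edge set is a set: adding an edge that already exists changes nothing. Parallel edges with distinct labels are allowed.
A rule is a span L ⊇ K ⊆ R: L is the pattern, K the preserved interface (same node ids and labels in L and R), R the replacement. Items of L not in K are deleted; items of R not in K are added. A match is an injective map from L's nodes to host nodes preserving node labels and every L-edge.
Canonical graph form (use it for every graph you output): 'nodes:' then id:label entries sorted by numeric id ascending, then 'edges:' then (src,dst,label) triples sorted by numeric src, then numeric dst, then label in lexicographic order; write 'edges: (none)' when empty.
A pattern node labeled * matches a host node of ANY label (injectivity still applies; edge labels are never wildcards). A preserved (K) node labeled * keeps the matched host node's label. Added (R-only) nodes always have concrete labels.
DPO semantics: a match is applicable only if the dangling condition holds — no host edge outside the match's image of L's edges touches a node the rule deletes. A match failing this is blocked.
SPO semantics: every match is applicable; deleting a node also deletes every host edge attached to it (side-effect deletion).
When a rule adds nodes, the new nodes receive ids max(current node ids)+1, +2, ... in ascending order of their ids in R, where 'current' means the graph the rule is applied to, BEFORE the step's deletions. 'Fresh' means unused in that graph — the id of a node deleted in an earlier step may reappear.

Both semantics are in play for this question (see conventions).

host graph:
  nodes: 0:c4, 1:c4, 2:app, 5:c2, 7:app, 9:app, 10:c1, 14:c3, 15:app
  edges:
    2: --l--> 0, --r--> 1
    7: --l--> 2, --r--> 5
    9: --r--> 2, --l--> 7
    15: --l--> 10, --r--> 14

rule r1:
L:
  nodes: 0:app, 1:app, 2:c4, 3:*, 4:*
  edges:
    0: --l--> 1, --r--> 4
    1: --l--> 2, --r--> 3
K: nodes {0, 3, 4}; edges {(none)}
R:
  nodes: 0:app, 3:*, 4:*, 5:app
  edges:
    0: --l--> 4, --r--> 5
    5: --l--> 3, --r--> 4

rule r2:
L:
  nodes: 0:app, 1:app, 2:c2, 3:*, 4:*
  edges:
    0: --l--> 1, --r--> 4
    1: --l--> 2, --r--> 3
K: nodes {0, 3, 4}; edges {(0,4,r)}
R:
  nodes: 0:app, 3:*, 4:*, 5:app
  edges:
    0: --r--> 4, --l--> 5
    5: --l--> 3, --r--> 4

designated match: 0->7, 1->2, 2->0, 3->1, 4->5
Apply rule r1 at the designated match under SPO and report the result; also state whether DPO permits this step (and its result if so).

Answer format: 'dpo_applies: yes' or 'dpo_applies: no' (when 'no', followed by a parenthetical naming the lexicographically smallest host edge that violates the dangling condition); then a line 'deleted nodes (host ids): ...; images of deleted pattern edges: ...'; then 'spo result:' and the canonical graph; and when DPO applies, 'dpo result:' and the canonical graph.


dpo_applies: no
(the rule deletes node 2, which keeps host edge (9,2,r) outside the match image — the dangling condition fails, DPO blocks; SPO proceeds and side-deletes such edges)
deleted nodes (host ids): 0, 2; images of deleted pattern edges: (2,0,l); (2,1,r); (7,2,l); (7,5,r)
spo result:
nodes: 1:c4, 5:c2, 7:app, 9:app, 10:c1, 14:c3, 15:app, 16:app
edges: (7,5,l); (7,16,r); (9,7,l); (15,10,l); (15,14,r); (16,1,l); (16,5,r)


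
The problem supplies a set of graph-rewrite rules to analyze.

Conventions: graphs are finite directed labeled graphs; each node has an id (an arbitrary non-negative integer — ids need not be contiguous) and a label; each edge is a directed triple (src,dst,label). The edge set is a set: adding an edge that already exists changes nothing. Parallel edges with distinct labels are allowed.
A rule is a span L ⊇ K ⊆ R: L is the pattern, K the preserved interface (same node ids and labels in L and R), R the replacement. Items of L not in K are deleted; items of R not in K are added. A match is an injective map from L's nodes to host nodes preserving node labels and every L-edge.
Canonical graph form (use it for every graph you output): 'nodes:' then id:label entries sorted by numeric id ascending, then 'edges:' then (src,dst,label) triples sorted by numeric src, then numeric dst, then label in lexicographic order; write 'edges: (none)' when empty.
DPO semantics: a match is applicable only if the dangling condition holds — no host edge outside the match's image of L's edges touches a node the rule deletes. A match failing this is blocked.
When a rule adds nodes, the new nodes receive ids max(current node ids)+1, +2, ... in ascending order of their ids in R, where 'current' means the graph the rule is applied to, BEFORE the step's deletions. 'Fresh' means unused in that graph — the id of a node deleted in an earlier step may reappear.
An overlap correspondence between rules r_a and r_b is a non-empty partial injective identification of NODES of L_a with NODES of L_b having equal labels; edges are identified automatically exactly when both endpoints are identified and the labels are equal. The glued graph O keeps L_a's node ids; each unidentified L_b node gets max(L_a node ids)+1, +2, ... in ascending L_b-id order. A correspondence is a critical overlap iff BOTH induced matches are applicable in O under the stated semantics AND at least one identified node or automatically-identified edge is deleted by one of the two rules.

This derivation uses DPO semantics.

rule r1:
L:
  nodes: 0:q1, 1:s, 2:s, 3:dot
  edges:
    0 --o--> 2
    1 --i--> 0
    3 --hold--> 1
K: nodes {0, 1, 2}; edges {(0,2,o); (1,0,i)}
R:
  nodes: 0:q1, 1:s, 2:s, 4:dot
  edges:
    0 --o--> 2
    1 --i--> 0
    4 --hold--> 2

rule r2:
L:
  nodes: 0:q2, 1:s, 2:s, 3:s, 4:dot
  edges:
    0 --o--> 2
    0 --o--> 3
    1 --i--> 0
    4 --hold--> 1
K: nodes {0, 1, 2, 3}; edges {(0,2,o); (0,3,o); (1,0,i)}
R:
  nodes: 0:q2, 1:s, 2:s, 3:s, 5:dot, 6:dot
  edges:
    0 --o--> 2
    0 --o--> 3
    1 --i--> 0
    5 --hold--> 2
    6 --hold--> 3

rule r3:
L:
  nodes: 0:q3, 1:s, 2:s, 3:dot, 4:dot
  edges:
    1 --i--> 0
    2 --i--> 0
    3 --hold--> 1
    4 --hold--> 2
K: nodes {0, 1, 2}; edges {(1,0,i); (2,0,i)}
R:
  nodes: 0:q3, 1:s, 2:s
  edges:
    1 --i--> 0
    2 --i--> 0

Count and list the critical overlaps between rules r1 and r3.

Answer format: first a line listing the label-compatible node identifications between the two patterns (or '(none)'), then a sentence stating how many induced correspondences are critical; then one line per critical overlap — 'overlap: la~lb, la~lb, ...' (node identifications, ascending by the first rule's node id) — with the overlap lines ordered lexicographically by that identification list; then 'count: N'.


label-compatible node identifications between L(r1) and L(r3): 1~1, 1~2, 2~1, 2~2, 3~3, 3~4
4 of the induced correspondences are critical overlaps of r1 and r3.
overlap: 1~1, 2~2, 3~3
overlap: 1~1, 3~3
overlap: 1~2, 2~1, 3~4
overlap: 1~2, 3~4
count: 4
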